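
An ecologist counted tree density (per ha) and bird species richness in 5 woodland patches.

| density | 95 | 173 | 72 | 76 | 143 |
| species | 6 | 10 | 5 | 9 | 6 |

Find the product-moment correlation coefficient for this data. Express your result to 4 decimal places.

0.4608

n = 5, Σx = 559, Σy = 36, Σx² = 70363, Σy² = 278, Σxy = 4202
nΣxy − ΣxΣy = 21010 − 20124 = 886
nΣx² − (Σx)² = 351815 − 312481 = 39334; nΣy² − (Σy)² = 1390 − 1296 = 94
r = 886 / √(39334 × 94) = 886 / 1922.8614 ≈ 0.4608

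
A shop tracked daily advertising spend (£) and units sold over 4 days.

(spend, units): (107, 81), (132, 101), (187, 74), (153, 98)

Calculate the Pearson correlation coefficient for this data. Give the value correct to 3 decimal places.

n = 4, Σx = 579, Σy = 354, Σx² = 87251, Σy² = 31842, Σxy = 50831
nΣxy − ΣxΣy = 203324 − 204966 = -1642
nΣx² − (Σx)² = 349004 − 335241 = 13763; nΣy² − (Σy)² = 127368 − 125316 = 2052
r = -1642 / √(13763 × 2052) = -1642 / 5314.2898 ≈ -0.309

-0.309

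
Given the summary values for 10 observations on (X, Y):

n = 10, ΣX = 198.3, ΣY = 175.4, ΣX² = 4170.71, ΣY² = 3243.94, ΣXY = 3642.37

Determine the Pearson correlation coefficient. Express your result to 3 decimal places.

0.822

r = (nΣXY − ΣXΣY) / √[(nΣX² − (ΣX)²)(nΣY² − (ΣY)²)]
Numerator: 10×3642.37 − 198.3×175.4 = 1641.88
Denominator: √[(41707.1 − 39322.89)(32439.4 − 30765.16)] = √[2384.21 × 1674.24] = 1997.9339
r = 1641.88 / 1997.9339 ≈ 0.822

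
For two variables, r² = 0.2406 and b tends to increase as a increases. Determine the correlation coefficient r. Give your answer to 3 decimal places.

|r| = √0.2406 = 0.491
The association is positive, so r = 0.491.

0.491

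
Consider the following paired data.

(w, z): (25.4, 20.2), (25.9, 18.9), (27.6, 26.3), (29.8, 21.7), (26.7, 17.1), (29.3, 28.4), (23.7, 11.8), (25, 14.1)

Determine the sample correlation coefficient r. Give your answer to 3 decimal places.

n = 8, Σw = 213.4, Σz = 158.5, Σw² = 5723.84, Σz² = 3364.85, Σwz = 4295.98
nΣwz − ΣwΣz = 34367.84 − 33823.9 = 543.94
nΣw² − (Σw)² = 45790.72 − 45539.56 = 251.16; nΣz² − (Σz)² = 26918.8 − 25122.25 = 1796.55
r = 543.94 / √(251.16 × 1796.55) = 543.94 / 671.7302 ≈ 0.810

0.810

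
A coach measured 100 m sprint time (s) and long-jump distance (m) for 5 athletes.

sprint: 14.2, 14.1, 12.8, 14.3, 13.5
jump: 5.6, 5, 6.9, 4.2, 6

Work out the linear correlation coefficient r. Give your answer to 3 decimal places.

-0.898

n = 5, Σx = 68.9, Σy = 27.7, Σx² = 951.03, Σy² = 157.61, Σxy = 379.4
nΣxy − ΣxΣy = 1897 − 1908.53 = -11.53
nΣx² − (Σx)² = 4755.15 − 4747.21 = 7.94; nΣy² − (Σy)² = 788.05 − 767.29 = 20.76
r = -11.53 / √(7.94 × 20.76) = -11.53 / 12.8388 ≈ -0.898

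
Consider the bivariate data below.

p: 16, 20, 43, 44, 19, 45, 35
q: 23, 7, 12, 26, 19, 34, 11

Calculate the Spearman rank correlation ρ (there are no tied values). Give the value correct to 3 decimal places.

Rank p: 1, 3, 5, 6, 2, 7, 4
Rank q: 5, 1, 3, 6, 4, 7, 2
d = rank(p) − rank(q): -4, 2, 2, 0, -2, 0, 2; Σd² = 32
ρ = 1 − 6Σd² / [n(n²−1)] = 1 − 6×32 / (7×48) = 1 − 192/336 ≈ 0.429

0.429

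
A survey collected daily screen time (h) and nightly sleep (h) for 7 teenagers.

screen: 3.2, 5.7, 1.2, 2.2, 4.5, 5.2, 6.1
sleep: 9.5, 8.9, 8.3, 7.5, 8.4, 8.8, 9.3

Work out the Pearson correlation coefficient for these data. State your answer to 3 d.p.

0.560

n = 7, Σx = 28.1, Σy = 60.7, Σx² = 133.51, Σy² = 529.09, Σxy = 247.88
nΣxy − ΣxΣy = 1735.16 − 1705.67 = 29.49
nΣx² − (Σx)² = 934.57 − 789.61 = 144.96; nΣy² − (Σy)² = 3703.63 − 3684.49 = 19.14
r = 29.49 / √(144.96 × 19.14) = 29.49 / 52.6738 ≈ 0.560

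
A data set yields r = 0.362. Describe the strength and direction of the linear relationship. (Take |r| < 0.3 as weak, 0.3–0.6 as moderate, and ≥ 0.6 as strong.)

moderate positive

r = 0.362 > 0 so the relationship is positive.
|r| = 0.362, which falls in the moderate range.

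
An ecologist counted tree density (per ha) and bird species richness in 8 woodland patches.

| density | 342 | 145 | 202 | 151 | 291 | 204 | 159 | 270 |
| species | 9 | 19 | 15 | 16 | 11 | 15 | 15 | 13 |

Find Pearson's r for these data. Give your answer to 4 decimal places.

-0.9404

n = 8, Σx = 1764, Σy = 113, Σx² = 426072, Σy² = 1663, Σxy = 23435
nΣxy − ΣxΣy = 187480 − 199332 = -11852
nΣx² − (Σx)² = 3408576 − 3111696 = 296880; nΣy² − (Σy)² = 13304 − 12769 = 535
r = -11852 / √(296880 × 535) = -11852 / 12602.8092 ≈ -0.9404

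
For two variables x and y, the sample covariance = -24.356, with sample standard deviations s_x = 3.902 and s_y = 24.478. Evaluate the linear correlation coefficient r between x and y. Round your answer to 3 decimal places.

r = Cov(x,y) / (s_x · s_y) = -24.356 / (3.902 × 24.478)
  = -24.356 / 95.5132 ≈ -0.255

-0.255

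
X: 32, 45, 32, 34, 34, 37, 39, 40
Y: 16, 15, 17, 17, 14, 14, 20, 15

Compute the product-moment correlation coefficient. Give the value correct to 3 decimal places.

n = 8, ΣX = 293, ΣY = 128, ΣX² = 10875, ΣY² = 2076, ΣXY = 4683
nΣXY − ΣXΣY = 37464 − 37504 = -40
nΣX² − (ΣX)² = 87000 − 85849 = 1151; nΣY² − (ΣY)² = 16608 − 16384 = 224
r = -40 / √(1151 × 224) = -40 / 507.7637 ≈ -0.079

-0.079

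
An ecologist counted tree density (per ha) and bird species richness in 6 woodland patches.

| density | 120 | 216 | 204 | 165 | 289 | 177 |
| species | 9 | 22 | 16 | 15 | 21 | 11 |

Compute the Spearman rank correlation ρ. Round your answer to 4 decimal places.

Rank density: 1, 5, 4, 2, 6, 3
Rank species: 1, 6, 4, 3, 5, 2
d = rank(density) − rank(species): 0, -1, 0, -1, 1, 1; Σd² = 4
ρ = 1 − 6Σd² / [n(n²−1)] = 1 − 6×4 / (6×35) = 1 − 24/210 ≈ 0.8857

0.8857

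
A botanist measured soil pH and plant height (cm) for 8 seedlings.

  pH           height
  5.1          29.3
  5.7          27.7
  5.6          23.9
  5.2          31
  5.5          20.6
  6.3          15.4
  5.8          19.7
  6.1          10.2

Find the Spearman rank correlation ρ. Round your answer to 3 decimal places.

-0.857

Rank pH: 1, 5, 4, 2, 3, 8, 6, 7
Rank height: 7, 6, 5, 8, 4, 2, 3, 1
d = rank(pH) − rank(height): -6, -1, -1, -6, -1, 6, 3, 6; Σd² = 156
ρ = 1 − 6Σd² / [n(n²−1)] = 1 − 6×156 / (8×63) = 1 − 936/504 ≈ -0.857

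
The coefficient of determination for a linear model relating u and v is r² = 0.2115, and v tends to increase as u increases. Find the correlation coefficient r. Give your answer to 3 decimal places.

0.460

|r| = √0.2115 = 0.460
The association is positive, so r = 0.460.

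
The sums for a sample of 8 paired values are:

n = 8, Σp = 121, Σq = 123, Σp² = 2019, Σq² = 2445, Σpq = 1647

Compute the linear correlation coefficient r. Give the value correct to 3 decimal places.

r = (nΣpq − ΣpΣq) / √[(nΣp² − (Σp)²)(nΣq² − (Σq)²)]
Numerator: 8×1647 − 121×123 = -1707
Denominator: √[(16152 − 14641)(19560 − 15129)] = √[1511 × 4431] = 2587.5164
r = -1707 / 2587.5164 ≈ -0.660

-0.660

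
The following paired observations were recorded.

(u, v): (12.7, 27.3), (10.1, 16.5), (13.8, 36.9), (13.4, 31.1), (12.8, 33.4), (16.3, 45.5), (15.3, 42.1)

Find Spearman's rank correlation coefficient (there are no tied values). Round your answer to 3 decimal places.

0.964

Rank u: 2, 1, 5, 4, 3, 7, 6
Rank v: 2, 1, 5, 3, 4, 7, 6
d = rank(u) − rank(v): 0, 0, 0, 1, -1, 0, 0; Σd² = 2
ρ = 1 − 6Σd² / [n(n²−1)] = 1 − 6×2 / (7×48) = 1 − 12/336 ≈ 0.964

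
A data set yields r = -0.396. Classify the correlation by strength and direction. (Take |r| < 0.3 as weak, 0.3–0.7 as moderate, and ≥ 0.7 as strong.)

moderate negative

r = -0.396 < 0 so the relationship is negative.
|r| = 0.396, which falls in the moderate range.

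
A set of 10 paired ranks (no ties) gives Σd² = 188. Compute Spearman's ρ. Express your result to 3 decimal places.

ρ = 1 − 6Σd² / [n(n²−1)] = 1 − 6×188 / (10×99)
  = 1 − 1128/990 = 1 − 1.1394 ≈ -0.139

-0.139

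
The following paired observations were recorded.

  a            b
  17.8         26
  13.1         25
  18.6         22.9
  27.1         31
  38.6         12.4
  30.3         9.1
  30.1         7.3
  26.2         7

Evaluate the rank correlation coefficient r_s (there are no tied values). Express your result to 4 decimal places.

Rank a: 2, 1, 3, 5, 8, 7, 6, 4
Rank b: 7, 6, 5, 8, 4, 3, 2, 1
d = rank(a) − rank(b): -5, -5, -2, -3, 4, 4, 4, 3; Σd² = 120
ρ = 1 − 6Σd² / [n(n²−1)] = 1 − 6×120 / (8×63) = 1 − 720/504 ≈ -0.4286

-0.4286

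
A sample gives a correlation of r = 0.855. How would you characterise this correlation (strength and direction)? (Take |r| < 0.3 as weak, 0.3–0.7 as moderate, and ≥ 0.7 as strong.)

strong positive

r = 0.855 > 0 so the relationship is positive.
|r| = 0.855, which falls in the strong range.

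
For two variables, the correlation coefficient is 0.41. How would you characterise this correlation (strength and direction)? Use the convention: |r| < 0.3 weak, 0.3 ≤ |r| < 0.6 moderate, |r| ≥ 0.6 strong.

r = 0.41 > 0 so the relationship is positive.
|r| = 0.41, which falls in the moderate range.

moderate positive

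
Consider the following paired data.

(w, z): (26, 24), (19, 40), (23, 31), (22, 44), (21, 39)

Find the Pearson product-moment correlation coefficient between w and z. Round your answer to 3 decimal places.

-0.814

n = 5, Σw = 111, Σz = 178, Σw² = 2491, Σz² = 6594, Σwz = 3884
nΣwz − ΣwΣz = 19420 − 19758 = -338
nΣw² − (Σw)² = 12455 − 12321 = 134; nΣz² − (Σz)² = 32970 − 31684 = 1286
r = -338 / √(134 × 1286) = -338 / 415.1193 ≈ -0.814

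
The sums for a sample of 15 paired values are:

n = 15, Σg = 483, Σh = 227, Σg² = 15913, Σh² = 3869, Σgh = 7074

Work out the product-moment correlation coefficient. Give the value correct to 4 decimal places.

-0.5954

r = (nΣgh − ΣgΣh) / √[(nΣg² − (Σg)²)(nΣh² − (Σh)²)]
Numerator: 15×7074 − 483×227 = -3531
Denominator: √[(238695 − 233289)(58035 − 51529)] = √[5406 × 6506] = 5930.5511
r = -3531 / 5930.5511 ≈ -0.5954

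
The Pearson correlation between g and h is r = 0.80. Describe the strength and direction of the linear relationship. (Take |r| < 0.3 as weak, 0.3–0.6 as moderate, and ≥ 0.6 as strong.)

r = 0.80 > 0 so the relationship is positive.
|r| = 0.80, which falls in the strong range.

strong positive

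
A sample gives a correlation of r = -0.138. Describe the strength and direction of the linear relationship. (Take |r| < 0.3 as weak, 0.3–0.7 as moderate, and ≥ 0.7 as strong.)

weak negative

r = -0.138 < 0 so the relationship is negative.
|r| = 0.138, which falls in the weak range.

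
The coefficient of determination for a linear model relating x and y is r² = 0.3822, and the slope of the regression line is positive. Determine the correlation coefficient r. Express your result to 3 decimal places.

0.618

|r| = √0.3822 = 0.618
The association is positive, so r = 0.618.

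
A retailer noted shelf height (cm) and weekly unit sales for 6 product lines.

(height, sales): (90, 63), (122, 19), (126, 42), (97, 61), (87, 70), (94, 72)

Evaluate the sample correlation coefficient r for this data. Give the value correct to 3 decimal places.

n = 6, Σx = 616, Σy = 327, Σx² = 64674, Σy² = 19899, Σxy = 32055
nΣxy − ΣxΣy = 192330 − 201432 = -9102
nΣx² − (Σx)² = 388044 − 379456 = 8588; nΣy² − (Σy)² = 119394 − 106929 = 12465
r = -9102 / √(8588 × 12465) = -9102 / 10346.4690 ≈ -0.880

-0.880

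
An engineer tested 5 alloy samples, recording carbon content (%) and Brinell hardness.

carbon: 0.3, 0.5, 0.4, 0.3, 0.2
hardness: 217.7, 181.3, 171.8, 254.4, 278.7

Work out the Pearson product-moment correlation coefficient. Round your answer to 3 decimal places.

n = 5, Σx = 1.7, Σy = 1103.9, Σx² = 0.63, Σy² = 252171.27, Σxy = 356.74
nΣxy − ΣxΣy = 1783.7 − 1876.63 = -92.93
nΣx² − (Σx)² = 3.15 − 2.89 = 0.26; nΣy² − (Σy)² = 1260856.35 − 1218595.21 = 42261.14
r = -92.93 / √(0.26 × 42261.14) = -92.93 / 104.8232 ≈ -0.887

-0.887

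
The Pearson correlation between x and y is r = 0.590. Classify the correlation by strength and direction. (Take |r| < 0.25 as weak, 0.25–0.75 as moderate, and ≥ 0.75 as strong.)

r = 0.590 > 0 so the relationship is positive.
|r| = 0.590, which falls in the moderate range.

moderate positive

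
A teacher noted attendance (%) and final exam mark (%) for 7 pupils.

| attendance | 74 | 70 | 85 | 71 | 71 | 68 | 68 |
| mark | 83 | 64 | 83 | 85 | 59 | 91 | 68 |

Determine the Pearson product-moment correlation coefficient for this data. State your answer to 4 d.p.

n = 7, Σx = 507, Σy = 533, Σx² = 36931, Σy² = 41485, Σxy = 38713
nΣxy − ΣxΣy = 270991 − 270231 = 760
nΣx² − (Σx)² = 258517 − 257049 = 1468; nΣy² − (Σy)² = 290395 − 284089 = 6306
r = 760 / √(1468 × 6306) = 760 / 3042.5660 ≈ 0.2498

0.2498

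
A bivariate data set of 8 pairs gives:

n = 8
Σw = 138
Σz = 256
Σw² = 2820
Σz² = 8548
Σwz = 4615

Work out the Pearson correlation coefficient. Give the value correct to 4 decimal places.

0.5031

r = (nΣwz − ΣwΣz) / √[(nΣw² − (Σw)²)(nΣz² − (Σz)²)]
Numerator: 8×4615 − 138×256 = 1592
Denominator: √[(22560 − 19044)(68384 − 65536)] = √[3516 × 2848] = 3164.4222
r = 1592 / 3164.4222 ≈ 0.5031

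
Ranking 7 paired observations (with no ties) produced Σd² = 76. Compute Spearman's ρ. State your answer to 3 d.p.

ρ = 1 − 6Σd² / [n(n²−1)] = 1 − 6×76 / (7×48)
  = 1 − 456/336 = 1 − 1.3571 ≈ -0.357

-0.357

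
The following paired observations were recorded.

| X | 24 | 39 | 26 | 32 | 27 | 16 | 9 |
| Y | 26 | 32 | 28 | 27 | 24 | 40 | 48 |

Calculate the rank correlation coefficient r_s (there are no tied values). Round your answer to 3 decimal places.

Rank X: 3, 7, 4, 6, 5, 2, 1
Rank Y: 2, 5, 4, 3, 1, 6, 7
d = rank(X) − rank(Y): 1, 2, 0, 3, 4, -4, -6; Σd² = 82
ρ = 1 − 6Σd² / [n(n²−1)] = 1 − 6×82 / (7×48) = 1 − 492/336 ≈ -0.464

-0.464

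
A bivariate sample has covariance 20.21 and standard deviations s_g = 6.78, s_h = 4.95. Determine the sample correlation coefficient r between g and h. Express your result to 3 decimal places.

0.602

r = Cov(g,h) / (s_g · s_h) = 20.21 / (6.78 × 4.95)
  = 20.21 / 33.5610 ≈ 0.602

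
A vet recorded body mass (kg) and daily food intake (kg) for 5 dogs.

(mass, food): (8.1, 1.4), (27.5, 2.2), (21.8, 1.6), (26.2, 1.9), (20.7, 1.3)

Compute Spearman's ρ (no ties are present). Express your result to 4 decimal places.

0.9000

Rank mass: 1, 5, 3, 4, 2
Rank food: 2, 5, 3, 4, 1
d = rank(mass) − rank(food): -1, 0, 0, 0, 1; Σd² = 2
ρ = 1 − 6Σd² / [n(n²−1)] = 1 − 6×2 / (5×24) = 1 − 12/120 ≈ 0.9000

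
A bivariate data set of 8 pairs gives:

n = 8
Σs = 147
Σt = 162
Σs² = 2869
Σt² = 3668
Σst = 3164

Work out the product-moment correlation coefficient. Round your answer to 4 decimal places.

0.7342

r = (nΣst − ΣsΣt) / √[(nΣs² − (Σs)²)(nΣt² − (Σt)²)]
Numerator: 8×3164 − 147×162 = 1498
Denominator: √[(22952 − 21609)(29344 − 26244)] = √[1343 × 3100] = 2040.4166
r = 1498 / 2040.4166 ≈ 0.7342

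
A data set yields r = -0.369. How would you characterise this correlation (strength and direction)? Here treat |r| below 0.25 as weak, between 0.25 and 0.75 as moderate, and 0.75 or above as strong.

r = -0.369 < 0 so the relationship is negative.
|r| = 0.369, which falls in the moderate range.

moderate negative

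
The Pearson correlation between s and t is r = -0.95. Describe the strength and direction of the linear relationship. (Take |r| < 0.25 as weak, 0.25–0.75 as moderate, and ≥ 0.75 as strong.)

r = -0.95 < 0 so the relationship is negative.
|r| = 0.95, which falls in the strong range.

strong negative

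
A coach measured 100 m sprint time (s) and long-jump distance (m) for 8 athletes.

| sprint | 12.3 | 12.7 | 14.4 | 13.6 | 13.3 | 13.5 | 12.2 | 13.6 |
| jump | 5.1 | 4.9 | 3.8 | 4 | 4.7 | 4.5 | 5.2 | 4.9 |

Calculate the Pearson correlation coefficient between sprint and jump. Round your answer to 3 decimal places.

n = 8, Σx = 105.6, Σy = 37.1, Σx² = 1397.84, Σy² = 173.85, Σxy = 487.42
nΣxy − ΣxΣy = 3899.36 − 3917.76 = -18.4
nΣx² − (Σx)² = 11182.72 − 11151.36 = 31.36; nΣy² − (Σy)² = 1390.8 − 1376.41 = 14.39
r = -18.4 / √(31.36 × 14.39) = -18.4 / 21.2431 ≈ -0.866

-0.866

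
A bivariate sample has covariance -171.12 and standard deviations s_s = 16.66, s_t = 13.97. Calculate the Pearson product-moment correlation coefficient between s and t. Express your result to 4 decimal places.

-0.7352

r = Cov(s,t) / (s_s · s_t) = -171.12 / (16.66 × 13.97)
  = -171.12 / 232.7402 ≈ -0.7352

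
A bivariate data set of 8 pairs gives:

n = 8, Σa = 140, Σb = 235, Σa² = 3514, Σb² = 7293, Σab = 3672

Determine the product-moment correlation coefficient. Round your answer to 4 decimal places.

r = (nΣab − ΣaΣb) / √[(nΣa² − (Σa)²)(nΣb² − (Σb)²)]
Numerator: 8×3672 − 140×235 = -3524
Denominator: √[(28112 − 19600)(58344 − 55225)] = √[8512 × 3119] = 5152.5652
r = -3524 / 5152.5652 ≈ -0.6839

-0.6839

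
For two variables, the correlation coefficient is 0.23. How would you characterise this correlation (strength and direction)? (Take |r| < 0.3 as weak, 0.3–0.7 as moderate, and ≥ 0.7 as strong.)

weak positive

r = 0.23 > 0 so the relationship is positive.
|r| = 0.23, which falls in the weak range.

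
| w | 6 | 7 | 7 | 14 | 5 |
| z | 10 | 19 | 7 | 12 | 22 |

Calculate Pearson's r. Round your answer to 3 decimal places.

-0.290

n = 5, Σw = 39, Σz = 70, Σw² = 355, Σz² = 1138, Σwz = 520
nΣwz − ΣwΣz = 2600 − 2730 = -130
nΣw² − (Σw)² = 1775 − 1521 = 254; nΣz² − (Σz)² = 5690 − 4900 = 790
r = -130 / √(254 × 790) = -130 / 447.9509 ≈ -0.290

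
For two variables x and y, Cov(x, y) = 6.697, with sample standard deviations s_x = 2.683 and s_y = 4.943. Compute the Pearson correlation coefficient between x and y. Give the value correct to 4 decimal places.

0.5050

r = Cov(x,y) / (s_x · s_y) = 6.697 / (2.683 × 4.943)
  = 6.697 / 13.2621 ≈ 0.5050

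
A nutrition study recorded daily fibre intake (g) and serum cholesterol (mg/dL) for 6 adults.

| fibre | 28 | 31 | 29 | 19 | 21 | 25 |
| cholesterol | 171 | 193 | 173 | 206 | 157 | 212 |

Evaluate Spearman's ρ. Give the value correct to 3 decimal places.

Rank fibre: 4, 6, 5, 1, 2, 3
Rank cholesterol: 2, 4, 3, 5, 1, 6
d = rank(fibre) − rank(cholesterol): 2, 2, 2, -4, 1, -3; Σd² = 38
ρ = 1 − 6Σd² / [n(n²−1)] = 1 − 6×38 / (6×35) = 1 − 228/210 ≈ -0.086

-0.086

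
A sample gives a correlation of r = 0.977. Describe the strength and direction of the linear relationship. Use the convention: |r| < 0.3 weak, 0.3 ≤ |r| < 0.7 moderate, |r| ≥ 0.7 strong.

r = 0.977 > 0 so the relationship is positive.
|r| = 0.977, which falls in the strong range.

strong positive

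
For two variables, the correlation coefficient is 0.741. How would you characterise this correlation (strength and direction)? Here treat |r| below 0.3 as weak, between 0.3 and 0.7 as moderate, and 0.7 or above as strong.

r = 0.741 > 0 so the relationship is positive.
|r| = 0.741, which falls in the strong range.

strong positive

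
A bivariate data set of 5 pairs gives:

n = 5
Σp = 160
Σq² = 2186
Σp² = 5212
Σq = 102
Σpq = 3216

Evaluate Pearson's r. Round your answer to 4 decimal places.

-0.4879

r = (nΣpq − ΣpΣq) / √[(nΣp² − (Σp)²)(nΣq² − (Σq)²)]
Numerator: 5×3216 − 160×102 = -240
Denominator: √[(26060 − 25600)(10930 − 10404)] = √[460 × 526] = 491.8943
r = -240 / 491.8943 ≈ -0.4879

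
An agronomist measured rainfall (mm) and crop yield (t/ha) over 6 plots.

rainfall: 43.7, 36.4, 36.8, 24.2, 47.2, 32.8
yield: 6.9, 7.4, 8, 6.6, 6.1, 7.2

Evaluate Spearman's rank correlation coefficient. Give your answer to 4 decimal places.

Rank rainfall: 5, 3, 4, 1, 6, 2
Rank yield: 3, 5, 6, 2, 1, 4
d = rank(rainfall) − rank(yield): 2, -2, -2, -1, 5, -2; Σd² = 42
ρ = 1 − 6Σd² / [n(n²−1)] = 1 − 6×42 / (6×35) = 1 − 252/210 ≈ -0.2000

-0.2000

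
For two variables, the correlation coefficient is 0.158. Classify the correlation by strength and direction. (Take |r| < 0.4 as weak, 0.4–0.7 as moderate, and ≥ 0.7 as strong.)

weak positive

r = 0.158 > 0 so the relationship is positive.
|r| = 0.158, which falls in the weak range.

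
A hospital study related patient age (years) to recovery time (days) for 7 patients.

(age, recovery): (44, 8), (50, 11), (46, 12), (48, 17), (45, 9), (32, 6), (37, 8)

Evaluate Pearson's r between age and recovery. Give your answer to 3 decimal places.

n = 7, Σx = 302, Σy = 71, Σx² = 13274, Σy² = 799, Σxy = 3163
nΣxy − ΣxΣy = 22141 − 21442 = 699
nΣx² − (Σx)² = 92918 − 91204 = 1714; nΣy² − (Σy)² = 5593 − 5041 = 552
r = 699 / √(1714 × 552) = 699 / 972.6911 ≈ 0.719

0.719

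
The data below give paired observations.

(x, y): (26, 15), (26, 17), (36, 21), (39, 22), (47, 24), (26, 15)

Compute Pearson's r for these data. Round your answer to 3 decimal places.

0.969

n = 6, Σx = 200, Σy = 114, Σx² = 7054, Σy² = 2240, Σxy = 3964
nΣxy − ΣxΣy = 23784 − 22800 = 984
nΣx² − (Σx)² = 42324 − 40000 = 2324; nΣy² − (Σy)² = 13440 − 12996 = 444
r = 984 / √(2324 × 444) = 984 / 1015.8031 ≈ 0.969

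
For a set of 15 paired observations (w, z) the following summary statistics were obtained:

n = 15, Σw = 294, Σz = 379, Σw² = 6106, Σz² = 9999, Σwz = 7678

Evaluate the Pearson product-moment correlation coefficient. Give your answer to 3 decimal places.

0.655

r = (nΣwz − ΣwΣz) / √[(nΣw² − (Σw)²)(nΣz² − (Σz)²)]
Numerator: 15×7678 − 294×379 = 3744
Denominator: √[(91590 − 86436)(149985 − 143641)] = √[5154 × 6344] = 5718.1270
r = 3744 / 5718.1270 ≈ 0.655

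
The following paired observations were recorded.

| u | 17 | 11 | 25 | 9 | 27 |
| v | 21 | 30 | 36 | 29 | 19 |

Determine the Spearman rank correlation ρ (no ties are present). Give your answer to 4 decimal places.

Rank u: 3, 2, 4, 1, 5
Rank v: 2, 4, 5, 3, 1
d = rank(u) − rank(v): 1, -2, -1, -2, 4; Σd² = 26
ρ = 1 − 6Σd² / [n(n²−1)] = 1 − 6×26 / (5×24) = 1 − 156/120 ≈ -0.3000

-0.3000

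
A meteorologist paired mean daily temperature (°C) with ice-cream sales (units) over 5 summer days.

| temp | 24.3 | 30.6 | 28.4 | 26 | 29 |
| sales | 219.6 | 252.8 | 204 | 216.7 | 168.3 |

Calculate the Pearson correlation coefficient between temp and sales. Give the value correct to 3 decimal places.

0.073

n = 5, Σx = 138.3, Σy = 1061.4, Σx² = 3850.41, Σy² = 229031.78, Σxy = 29380.46
nΣxy − ΣxΣy = 146902.3 − 146791.62 = 110.68
nΣx² − (Σx)² = 19252.05 − 19126.89 = 125.16; nΣy² − (Σy)² = 1145158.9 − 1126569.96 = 18588.94
r = 110.68 / √(125.16 × 18588.94) = 110.68 / 1525.3169 ≈ 0.073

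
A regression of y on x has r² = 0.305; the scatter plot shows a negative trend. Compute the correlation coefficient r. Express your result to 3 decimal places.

-0.552

|r| = √0.305 = 0.552
The association is negative, so r = −0.552.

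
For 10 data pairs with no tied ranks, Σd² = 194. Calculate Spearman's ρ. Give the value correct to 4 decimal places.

ρ = 1 − 6Σd² / [n(n²−1)] = 1 − 6×194 / (10×99)
  = 1 − 1164/990 = 1 − 1.17576 ≈ -0.1758

-0.1758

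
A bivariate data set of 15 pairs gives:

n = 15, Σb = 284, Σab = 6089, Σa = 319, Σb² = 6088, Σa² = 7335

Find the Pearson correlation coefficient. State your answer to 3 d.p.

r = (nΣab − ΣaΣb) / √[(nΣa² − (Σa)²)(nΣb² − (Σb)²)]
Numerator: 15×6089 − 319×284 = 739
Denominator: √[(110025 − 101761)(91320 − 80656)] = √[8264 × 10664] = 9387.6140
r = 739 / 9387.6140 ≈ 0.079

0.079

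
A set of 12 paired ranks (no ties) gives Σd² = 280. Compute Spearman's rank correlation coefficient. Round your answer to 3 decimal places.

0.021

ρ = 1 − 6Σd² / [n(n²−1)] = 1 − 6×280 / (12×143)
  = 1 − 1680/1716 = 1 − 0.9790 ≈ 0.021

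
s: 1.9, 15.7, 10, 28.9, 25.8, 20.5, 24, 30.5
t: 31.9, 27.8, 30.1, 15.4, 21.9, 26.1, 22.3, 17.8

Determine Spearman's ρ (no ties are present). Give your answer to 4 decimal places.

Rank s: 1, 3, 2, 7, 6, 4, 5, 8
Rank t: 8, 6, 7, 1, 3, 5, 4, 2
d = rank(s) − rank(t): -7, -3, -5, 6, 3, -1, 1, 6; Σd² = 166
ρ = 1 − 6Σd² / [n(n²−1)] = 1 − 6×166 / (8×63) = 1 − 996/504 ≈ -0.9762

-0.9762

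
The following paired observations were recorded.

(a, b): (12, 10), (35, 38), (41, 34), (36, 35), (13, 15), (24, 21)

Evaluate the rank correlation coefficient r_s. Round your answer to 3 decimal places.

Rank a: 1, 4, 6, 5, 2, 3
Rank b: 1, 6, 4, 5, 2, 3
d = rank(a) − rank(b): 0, -2, 2, 0, 0, 0; Σd² = 8
ρ = 1 − 6Σd² / [n(n²−1)] = 1 − 6×8 / (6×35) = 1 − 48/210 ≈ 0.771

0.771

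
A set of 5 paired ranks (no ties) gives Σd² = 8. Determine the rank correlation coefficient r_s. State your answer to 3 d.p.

ρ = 1 − 6Σd² / [n(n²−1)] = 1 − 6×8 / (5×24)
  = 1 − 48/120 = 1 − 0.4000 ≈ 0.600

0.600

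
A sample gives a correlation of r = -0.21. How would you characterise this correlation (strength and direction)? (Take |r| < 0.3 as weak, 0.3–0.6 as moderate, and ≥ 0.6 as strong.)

weak negative

r = -0.21 < 0 so the relationship is negative.
|r| = 0.21, which falls in the weak range.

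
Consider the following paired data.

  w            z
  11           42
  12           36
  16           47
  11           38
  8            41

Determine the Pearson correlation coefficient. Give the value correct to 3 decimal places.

0.528

n = 5, Σw = 58, Σz = 204, Σw² = 706, Σz² = 8394, Σwz = 2392
nΣwz − ΣwΣz = 11960 − 11832 = 128
nΣw² − (Σw)² = 3530 − 3364 = 166; nΣz² − (Σz)² = 41970 − 41616 = 354
r = 128 / √(166 × 354) = 128 / 242.4129 ≈ 0.528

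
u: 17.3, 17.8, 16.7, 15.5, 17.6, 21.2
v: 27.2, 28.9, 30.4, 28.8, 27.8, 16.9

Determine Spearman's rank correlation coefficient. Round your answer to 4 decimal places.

-0.4857

Rank u: 3, 5, 2, 1, 4, 6
Rank v: 2, 5, 6, 4, 3, 1
d = rank(u) − rank(v): 1, 0, -4, -3, 1, 5; Σd² = 52
ρ = 1 − 6Σd² / [n(n²−1)] = 1 − 6×52 / (6×35) = 1 − 312/210 ≈ -0.4857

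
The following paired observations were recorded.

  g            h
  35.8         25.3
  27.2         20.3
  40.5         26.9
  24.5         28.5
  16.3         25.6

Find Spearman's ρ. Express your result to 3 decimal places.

-0.100

Rank g: 4, 3, 5, 2, 1
Rank h: 2, 1, 4, 5, 3
d = rank(g) − rank(h): 2, 2, 1, -3, -2; Σd² = 22
ρ = 1 − 6Σd² / [n(n²−1)] = 1 − 6×22 / (5×24) = 1 − 132/120 ≈ -0.100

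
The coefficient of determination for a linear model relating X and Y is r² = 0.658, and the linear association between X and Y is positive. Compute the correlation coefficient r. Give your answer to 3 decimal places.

|r| = √0.658 = 0.811
The association is positive, so r = 0.811.

0.811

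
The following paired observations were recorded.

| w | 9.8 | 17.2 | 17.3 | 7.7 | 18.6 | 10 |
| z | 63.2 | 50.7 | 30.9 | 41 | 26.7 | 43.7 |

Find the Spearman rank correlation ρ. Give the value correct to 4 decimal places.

Rank w: 2, 4, 5, 1, 6, 3
Rank z: 6, 5, 2, 3, 1, 4
d = rank(w) − rank(z): -4, -1, 3, -2, 5, -1; Σd² = 56
ρ = 1 − 6Σd² / [n(n²−1)] = 1 − 6×56 / (6×35) = 1 − 336/210 ≈ -0.6000

-0.6000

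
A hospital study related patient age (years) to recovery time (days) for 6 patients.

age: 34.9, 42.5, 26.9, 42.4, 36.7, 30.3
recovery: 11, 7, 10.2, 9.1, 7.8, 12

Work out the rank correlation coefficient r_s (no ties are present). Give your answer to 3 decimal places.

Rank age: 3, 6, 1, 5, 4, 2
Rank recovery: 5, 1, 4, 3, 2, 6
d = rank(age) − rank(recovery): -2, 5, -3, 2, 2, -4; Σd² = 62
ρ = 1 − 6Σd² / [n(n²−1)] = 1 − 6×62 / (6×35) = 1 − 372/210 ≈ -0.771

-0.771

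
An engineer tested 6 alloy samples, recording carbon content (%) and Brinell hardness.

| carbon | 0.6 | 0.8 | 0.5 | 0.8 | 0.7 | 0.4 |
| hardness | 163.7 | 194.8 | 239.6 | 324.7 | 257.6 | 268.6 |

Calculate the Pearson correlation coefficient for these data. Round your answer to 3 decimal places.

n = 6, Σx = 3.8, Σy = 1449, Σx² = 2.54, Σy² = 366086.7, Σxy = 921.38
nΣxy − ΣxΣy = 5528.28 − 5506.2 = 22.08
nΣx² − (Σx)² = 15.24 − 14.44 = 0.8; nΣy² − (Σy)² = 2196520.2 − 2099601 = 96919.2
r = 22.08 / √(0.8 × 96919.2) = 22.08 / 278.4517 ≈ 0.079

0.079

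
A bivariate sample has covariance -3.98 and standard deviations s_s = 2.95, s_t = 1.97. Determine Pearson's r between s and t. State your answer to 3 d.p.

-0.685

r = Cov(s,t) / (s_s · s_t) = -3.98 / (2.95 × 1.97)
  = -3.98 / 5.8115 ≈ -0.685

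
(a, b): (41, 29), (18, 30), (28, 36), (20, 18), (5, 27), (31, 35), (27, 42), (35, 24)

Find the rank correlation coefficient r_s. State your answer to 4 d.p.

Rank a: 8, 2, 5, 3, 1, 6, 4, 7
Rank b: 4, 5, 7, 1, 3, 6, 8, 2
d = rank(a) − rank(b): 4, -3, -2, 2, -2, 0, -4, 5; Σd² = 78
ρ = 1 − 6Σd² / [n(n²−1)] = 1 − 6×78 / (8×63) = 1 − 468/504 ≈ 0.0714

0.0714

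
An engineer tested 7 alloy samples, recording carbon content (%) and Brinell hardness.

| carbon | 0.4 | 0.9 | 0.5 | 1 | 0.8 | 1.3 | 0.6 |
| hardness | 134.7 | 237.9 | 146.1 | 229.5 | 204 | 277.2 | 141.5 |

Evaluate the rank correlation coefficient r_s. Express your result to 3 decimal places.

0.929

Rank carbon: 1, 5, 2, 6, 4, 7, 3
Rank hardness: 1, 6, 3, 5, 4, 7, 2
d = rank(carbon) − rank(hardness): 0, -1, -1, 1, 0, 0, 1; Σd² = 4
ρ = 1 − 6Σd² / [n(n²−1)] = 1 − 6×4 / (7×48) = 1 − 24/336 ≈ 0.929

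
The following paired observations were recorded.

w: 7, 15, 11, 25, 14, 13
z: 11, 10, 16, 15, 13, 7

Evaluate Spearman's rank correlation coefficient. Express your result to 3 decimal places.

0.029

Rank w: 1, 5, 2, 6, 4, 3
Rank z: 3, 2, 6, 5, 4, 1
d = rank(w) − rank(z): -2, 3, -4, 1, 0, 2; Σd² = 34
ρ = 1 − 6Σd² / [n(n²−1)] = 1 − 6×34 / (6×35) = 1 − 204/210 ≈ 0.029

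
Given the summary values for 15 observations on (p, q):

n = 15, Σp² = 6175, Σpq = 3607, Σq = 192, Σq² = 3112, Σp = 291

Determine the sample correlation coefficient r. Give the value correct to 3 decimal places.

r = (nΣpq − ΣpΣq) / √[(nΣp² − (Σp)²)(nΣq² − (Σq)²)]
Numerator: 15×3607 − 291×192 = -1767
Denominator: √[(92625 − 84681)(46680 − 36864)] = √[7944 × 9816] = 8830.5325
r = -1767 / 8830.5325 ≈ -0.200

-0.200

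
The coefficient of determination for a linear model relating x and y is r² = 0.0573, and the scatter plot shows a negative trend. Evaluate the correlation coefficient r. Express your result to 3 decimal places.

|r| = √0.0573 = 0.239
The association is negative, so r = −0.239.

-0.239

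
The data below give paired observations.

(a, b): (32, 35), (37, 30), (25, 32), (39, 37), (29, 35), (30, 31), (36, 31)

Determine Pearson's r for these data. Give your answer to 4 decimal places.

n = 7, Σa = 228, Σb = 231, Σa² = 7576, Σb² = 7665, Σab = 7534
nΣab − ΣaΣb = 52738 − 52668 = 70
nΣa² − (Σa)² = 53032 − 51984 = 1048; nΣb² − (Σb)² = 53655 − 53361 = 294
r = 70 / √(1048 × 294) = 70 / 555.0784 ≈ 0.1261

0.1261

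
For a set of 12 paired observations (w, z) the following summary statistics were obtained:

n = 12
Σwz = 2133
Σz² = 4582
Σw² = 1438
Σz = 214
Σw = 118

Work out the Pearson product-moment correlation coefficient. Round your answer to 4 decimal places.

0.0622

r = (nΣwz − ΣwΣz) / √[(nΣw² − (Σw)²)(nΣz² − (Σz)²)]
Numerator: 12×2133 − 118×214 = 344
Denominator: √[(17256 − 13924)(54984 − 45796)] = √[3332 × 9188] = 5533.0295
r = 344 / 5533.0295 ≈ 0.0622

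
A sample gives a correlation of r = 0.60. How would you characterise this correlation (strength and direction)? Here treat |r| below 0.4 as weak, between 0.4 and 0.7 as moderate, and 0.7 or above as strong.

moderate positive

r = 0.60 > 0 so the relationship is positive.
|r| = 0.60, which falls in the moderate range.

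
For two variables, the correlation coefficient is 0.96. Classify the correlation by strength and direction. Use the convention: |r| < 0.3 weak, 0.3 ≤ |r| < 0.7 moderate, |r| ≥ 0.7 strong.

strong positive

r = 0.96 > 0 so the relationship is positive.
|r| = 0.96, which falls in the strong range.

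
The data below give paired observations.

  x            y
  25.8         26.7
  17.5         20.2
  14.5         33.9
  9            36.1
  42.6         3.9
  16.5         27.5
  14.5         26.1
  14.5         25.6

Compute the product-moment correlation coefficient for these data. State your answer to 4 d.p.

n = 8, Σx = 154.9, Σy = 200, Σx² = 3770.65, Σy² = 5681.38, Σxy = 3228.35
nΣxy − ΣxΣy = 25826.8 − 30980 = -5153.2
nΣx² − (Σx)² = 30165.2 − 23994.01 = 6171.19; nΣy² − (Σy)² = 45451.04 − 40000 = 5451.04
r = -5153.2 / √(6171.19 × 5451.04) = -5153.2 / 5799.9486 ≈ -0.8885

-0.8885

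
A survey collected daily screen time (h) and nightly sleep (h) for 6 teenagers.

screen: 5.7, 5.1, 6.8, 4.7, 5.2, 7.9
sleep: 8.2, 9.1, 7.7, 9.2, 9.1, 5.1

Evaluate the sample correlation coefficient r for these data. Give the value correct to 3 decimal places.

n = 6, Σx = 35.4, Σy = 48.4, Σx² = 216.28, Σy² = 402.8, Σxy = 276.36
nΣxy − ΣxΣy = 1658.16 − 1713.36 = -55.2
nΣx² − (Σx)² = 1297.68 − 1253.16 = 44.52; nΣy² − (Σy)² = 2416.8 − 2342.56 = 74.24
r = -55.2 / √(44.52 × 74.24) = -55.2 / 57.4906 ≈ -0.960

-0.960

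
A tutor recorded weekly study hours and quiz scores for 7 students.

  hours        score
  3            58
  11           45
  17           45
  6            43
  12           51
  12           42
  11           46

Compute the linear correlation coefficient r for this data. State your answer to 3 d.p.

-0.529

n = 7, Σx = 72, Σy = 330, Σx² = 864, Σy² = 15744, Σxy = 3314
nΣxy − ΣxΣy = 23198 − 23760 = -562
nΣx² − (Σx)² = 6048 − 5184 = 864; nΣy² − (Σy)² = 110208 − 108900 = 1308
r = -562 / √(864 × 1308) = -562 / 1063.0673 ≈ -0.529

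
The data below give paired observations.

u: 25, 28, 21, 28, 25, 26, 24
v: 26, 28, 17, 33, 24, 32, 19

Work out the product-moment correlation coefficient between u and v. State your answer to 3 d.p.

0.867

n = 7, Σu = 177, Σv = 179, Σu² = 4511, Σv² = 4799, Σuv = 4603
nΣuv − ΣuΣv = 32221 − 31683 = 538
nΣu² − (Σu)² = 31577 − 31329 = 248; nΣv² − (Σv)² = 33593 − 32041 = 1552
r = 538 / √(248 × 1552) = 538 / 620.3999 ≈ 0.867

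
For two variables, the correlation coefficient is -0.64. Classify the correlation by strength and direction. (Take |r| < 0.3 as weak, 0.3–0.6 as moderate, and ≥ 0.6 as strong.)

strong negative

r = -0.64 < 0 so the relationship is negative.
|r| = 0.64, which falls in the strong range.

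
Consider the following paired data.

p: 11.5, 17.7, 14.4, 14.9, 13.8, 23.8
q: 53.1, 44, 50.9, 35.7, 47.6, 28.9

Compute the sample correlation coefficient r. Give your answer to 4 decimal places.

n = 6, Σp = 96.1, Σq = 260.2, Σp² = 1631.79, Σq² = 11721.88, Σpq = 3999.04
nΣpq − ΣpΣq = 23994.24 − 25005.22 = -1010.98
nΣp² − (Σp)² = 9790.74 − 9235.21 = 555.53; nΣq² − (Σq)² = 70331.28 − 67704.04 = 2627.24
r = -1010.98 / √(555.53 × 2627.24) = -1010.98 / 1208.1021 ≈ -0.8368

-0.8368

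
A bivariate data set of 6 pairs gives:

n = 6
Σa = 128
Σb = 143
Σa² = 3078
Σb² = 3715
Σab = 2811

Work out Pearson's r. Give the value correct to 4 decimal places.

-0.7341

r = (nΣab − ΣaΣb) / √[(nΣa² − (Σa)²)(nΣb² − (Σb)²)]
Numerator: 6×2811 − 128×143 = -1438
Denominator: √[(18468 − 16384)(22290 − 20449)] = √[2084 × 1841] = 1958.7353
r = -1438 / 1958.7353 ≈ -0.7341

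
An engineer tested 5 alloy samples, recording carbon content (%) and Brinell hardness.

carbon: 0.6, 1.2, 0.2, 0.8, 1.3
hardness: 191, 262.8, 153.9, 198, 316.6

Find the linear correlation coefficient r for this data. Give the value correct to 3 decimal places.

0.949

n = 5, Σx = 4.1, Σy = 1122.3, Σx² = 4.17, Σy² = 268669.61, Σxy = 1030.72
nΣxy − ΣxΣy = 5153.6 − 4601.43 = 552.17
nΣx² − (Σx)² = 20.85 − 16.81 = 4.04; nΣy² − (Σy)² = 1343348.05 − 1259557.29 = 83790.76
r = 552.17 / √(4.04 × 83790.76) = 552.17 / 581.8201 ≈ 0.949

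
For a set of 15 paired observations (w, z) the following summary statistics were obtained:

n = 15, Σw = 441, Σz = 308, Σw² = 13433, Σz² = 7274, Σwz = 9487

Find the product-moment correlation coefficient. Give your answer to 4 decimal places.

0.6480

r = (nΣwz − ΣwΣz) / √[(nΣw² − (Σw)²)(nΣz² − (Σz)²)]
Numerator: 15×9487 − 441×308 = 6477
Denominator: √[(201495 − 194481)(109110 − 94864)] = √[7014 × 14246] = 9996.0714
r = 6477 / 9996.0714 ≈ 0.6480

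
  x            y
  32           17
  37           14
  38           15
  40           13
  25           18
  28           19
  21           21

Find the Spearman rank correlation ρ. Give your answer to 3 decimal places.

-0.929

Rank x: 4, 5, 6, 7, 2, 3, 1
Rank y: 4, 2, 3, 1, 5, 6, 7
d = rank(x) − rank(y): 0, 3, 3, 6, -3, -3, -6; Σd² = 108
ρ = 1 − 6Σd² / [n(n²−1)] = 1 − 6×108 / (7×48) = 1 − 648/336 ≈ -0.929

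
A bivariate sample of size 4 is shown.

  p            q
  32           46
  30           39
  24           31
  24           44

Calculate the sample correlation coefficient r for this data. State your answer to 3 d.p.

0.508

n = 4, Σp = 110, Σq = 160, Σp² = 3076, Σq² = 6534, Σpq = 4442
nΣpq − ΣpΣq = 17768 − 17600 = 168
nΣp² − (Σp)² = 12304 − 12100 = 204; nΣq² − (Σq)² = 26136 − 25600 = 536
r = 168 / √(204 × 536) = 168 / 330.6720 ≈ 0.508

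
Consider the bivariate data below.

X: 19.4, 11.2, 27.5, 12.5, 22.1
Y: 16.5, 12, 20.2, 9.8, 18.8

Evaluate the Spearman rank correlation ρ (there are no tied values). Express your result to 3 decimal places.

0.900

Rank X: 3, 1, 5, 2, 4
Rank Y: 3, 2, 5, 1, 4
d = rank(X) − rank(Y): 0, -1, 0, 1, 0; Σd² = 2
ρ = 1 − 6Σd² / [n(n²−1)] = 1 − 6×2 / (5×24) = 1 − 12/120 ≈ 0.900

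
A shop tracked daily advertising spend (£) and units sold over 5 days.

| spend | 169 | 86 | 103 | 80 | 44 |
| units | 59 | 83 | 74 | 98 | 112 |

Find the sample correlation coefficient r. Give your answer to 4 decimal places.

-0.9423

n = 5, Σx = 482, Σy = 426, Σx² = 54902, Σy² = 37994, Σxy = 37499
nΣxy − ΣxΣy = 187495 − 205332 = -17837
nΣx² − (Σx)² = 274510 − 232324 = 42186; nΣy² − (Σy)² = 189970 − 181476 = 8494
r = -17837 / √(42186 × 8494) = -17837 / 18929.5505 ≈ -0.9423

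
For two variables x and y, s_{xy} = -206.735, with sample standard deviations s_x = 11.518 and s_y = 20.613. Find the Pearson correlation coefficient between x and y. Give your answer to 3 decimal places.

r = Cov(x,y) / (s_x · s_y) = -206.735 / (11.518 × 20.613)
  = -206.735 / 237.4205 ≈ -0.871

-0.871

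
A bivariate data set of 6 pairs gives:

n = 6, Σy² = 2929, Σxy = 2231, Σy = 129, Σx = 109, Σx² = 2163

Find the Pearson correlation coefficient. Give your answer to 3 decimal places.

r = (nΣxy − ΣxΣy) / √[(nΣx² − (Σx)²)(nΣy² − (Σy)²)]
Numerator: 6×2231 − 109×129 = -675
Denominator: √[(12978 − 11881)(17574 − 16641)] = √[1097 × 933] = 1011.6823
r = -675 / 1011.6823 ≈ -0.667

-0.667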